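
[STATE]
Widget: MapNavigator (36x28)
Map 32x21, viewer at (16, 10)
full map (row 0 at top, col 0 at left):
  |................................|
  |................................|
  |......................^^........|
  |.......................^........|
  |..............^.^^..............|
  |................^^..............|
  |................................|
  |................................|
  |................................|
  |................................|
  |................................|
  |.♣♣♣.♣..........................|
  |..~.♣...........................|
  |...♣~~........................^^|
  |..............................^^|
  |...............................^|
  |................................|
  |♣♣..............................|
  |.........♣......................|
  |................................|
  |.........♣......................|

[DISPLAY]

                                    
                                    
                                    
                                    
  ................................  
  ................................  
  ......................^^........  
  .......................^........  
  ..............^.^^..............  
  ................^^..............  
  ................................  
  ................................  
  ................................  
  ................................  
  ................@...............  
  .♣♣♣.♣..........................  
  ..~.♣...........................  
  ...♣~~........................^^  
  ..............................^^  
  ...............................^  
  ................................  
  ♣♣..............................  
  .........♣......................  
  ................................  
  .........♣......................  
                                    
                                    
                                    


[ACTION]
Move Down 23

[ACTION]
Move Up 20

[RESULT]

                                    
                                    
                                    
                                    
                                    
                                    
                                    
                                    
                                    
                                    
                                    
                                    
                                    
                                    
  ................@...............  
  ................................  
  ......................^^........  
  .......................^........  
  ..............^.^^..............  
  ................^^..............  
  ................................  
  ................................  
  ................................  
  ................................  
  ................................  
  .♣♣♣.♣..........................  
  ..~.♣...........................  
  ...♣~~........................^^  


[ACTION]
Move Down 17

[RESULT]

  .......................^........  
  ..............^.^^..............  
  ................^^..............  
  ................................  
  ................................  
  ................................  
  ................................  
  ................................  
  .♣♣♣.♣..........................  
  ..~.♣...........................  
  ...♣~~........................^^  
  ..............................^^  
  ...............................^  
  ................................  
  ♣♣..............@...............  
  .........♣......................  
  ................................  
  .........♣......................  
                                    
                                    
                                    
                                    
                                    
                                    
                                    
                                    
                                    
                                    


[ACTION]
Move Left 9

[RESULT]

           .......................^.
           ..............^.^^.......
           ................^^.......
           .........................
           .........................
           .........................
           .........................
           .........................
           .♣♣♣.♣...................
           ..~.♣....................
           ...♣~~...................
           .........................
           .........................
           .........................
           ♣♣.....@.................
           .........♣...............
           .........................
           .........♣...............
                                    
                                    
                                    
                                    
                                    
                                    
                                    
                                    
                                    
                                    


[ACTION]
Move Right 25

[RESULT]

..........^........                 
.^.^^..............                 
...^^..............                 
...................                 
...................                 
...................                 
...................                 
...................                 
...................                 
...................                 
.................^^                 
.................^^                 
..................^                 
...................                 
..................@                 
...................                 
...................                 
...................                 
                                    
                                    
                                    
                                    
                                    
                                    
                                    
                                    
                                    
                                    


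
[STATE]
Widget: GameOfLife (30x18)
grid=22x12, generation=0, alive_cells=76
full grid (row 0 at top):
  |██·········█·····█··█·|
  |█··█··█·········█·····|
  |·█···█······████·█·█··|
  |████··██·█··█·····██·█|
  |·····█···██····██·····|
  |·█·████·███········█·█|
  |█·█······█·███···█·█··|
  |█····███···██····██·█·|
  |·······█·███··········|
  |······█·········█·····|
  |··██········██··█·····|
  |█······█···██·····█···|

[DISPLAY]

Gen: 0                        
██·········█·····█··█·        
█··█··█·········█·····        
·█···█······████·█·█··        
████··██·█··█·····██·█        
·····█···██····██·····        
·█·████·███········█·█        
█·█······█·███···█·█··        
█····███···██····██·█·        
·······█·███··········        
······█·········█·····        
··██········██··█·····        
█······█···██·····█···        
                              
                              
                              
                              
                              


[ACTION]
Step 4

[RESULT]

Gen: 4                        
█··█·········█·····█··        
█··█·····██·██·····█··        
█······█··██··████·█··        
██····█··███··········        
█····███··············        
██·······█·███········        
█····██·█·██···██··█··        
·············██·······        
······█···██·█·██·█···        
·······███·······█····        
······················        
······················        
                              
                              
                              
                              
                              


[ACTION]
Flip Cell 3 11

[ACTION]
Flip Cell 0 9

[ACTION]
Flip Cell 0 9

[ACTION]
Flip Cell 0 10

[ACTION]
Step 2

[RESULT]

Gen: 6                        
·········███·██·······        
██······██······██·█··        
········█··········█··        
██···█··········██····        
·····██···············        
██····█···············        
██····██···█··········        
······██·····█·█·█····        
···········█████··█···        
··········██···█·█····        
·······██·············        
······················        
                              
                              
                              
                              
                              


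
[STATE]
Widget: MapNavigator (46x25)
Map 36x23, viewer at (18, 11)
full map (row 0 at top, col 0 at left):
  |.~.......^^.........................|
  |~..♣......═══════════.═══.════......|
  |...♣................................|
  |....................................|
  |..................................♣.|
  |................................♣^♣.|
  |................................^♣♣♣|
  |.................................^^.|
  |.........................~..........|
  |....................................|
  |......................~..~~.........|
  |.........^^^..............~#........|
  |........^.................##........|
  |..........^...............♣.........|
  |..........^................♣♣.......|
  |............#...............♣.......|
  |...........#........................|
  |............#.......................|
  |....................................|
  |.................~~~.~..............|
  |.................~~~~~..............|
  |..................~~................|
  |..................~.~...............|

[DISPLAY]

                                              
     .~.......^^.........................     
     ~..♣......═══════════.═══.════......     
     ...♣................................     
     ....................................     
     ..................................♣.     
     ................................♣^♣.     
     ................................^♣♣♣     
     .................................^^.     
     .........................~..........     
     ....................................     
     ......................~..~~.........     
     .........^^^......@.......~#........     
     ........^.................##........     
     ..........^...............♣.........     
     ..........^................♣♣.......     
     ............#...............♣.......     
     ...........#........................     
     ............#.......................     
     ....................................     
     .................~~~.~..............     
     .................~~~~~..............     
     ..................~~................     
     ..................~.~...............     
                                              


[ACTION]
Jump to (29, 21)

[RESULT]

..............................                
................~..~~.........                
...^^^..............~#........                
..^.................##........                
....^...............♣.........                
....^................♣♣.......                
......#...............♣.......                
.....#........................                
......#.......................                
..............................                
...........~~~.~..............                
...........~~~~~..............                
............~~.........@......                
............~.~...............                
                                              
                                              
                                              
                                              
                                              
                                              
                                              
                                              
                                              
                                              
                                              


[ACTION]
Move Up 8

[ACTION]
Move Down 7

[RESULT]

...................~..........                
..............................                
................~..~~.........                
...^^^..............~#........                
..^.................##........                
....^...............♣.........                
....^................♣♣.......                
......#...............♣.......                
.....#........................                
......#.......................                
..............................                
...........~~~.~..............                
...........~~~~~.......@......                
............~~................                
............~.~...............                
                                              
                                              
                                              
                                              
                                              
                                              
                                              
                                              
                                              
                                              


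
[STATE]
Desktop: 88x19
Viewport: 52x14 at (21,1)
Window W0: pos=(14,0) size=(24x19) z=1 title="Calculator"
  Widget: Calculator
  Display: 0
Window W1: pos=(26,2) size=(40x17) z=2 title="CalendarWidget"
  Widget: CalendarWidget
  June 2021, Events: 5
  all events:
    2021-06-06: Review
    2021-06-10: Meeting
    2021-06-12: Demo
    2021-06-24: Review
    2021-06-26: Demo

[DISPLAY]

lator           ┃                                   
─────┏━━━━━━━━━━━━━━━━━━━━━━━━━━━━━━━━━━━━━━┓       
     ┃ CalendarWidget                       ┃       
──┬──┠──────────────────────────────────────┨       
8 │ 9┃              June 2021               ┃       
──┼──┃Mo Tu We Th Fr Sa Su                  ┃       
5 │ 6┃    1  2  3  4  5  6*                 ┃       
──┼──┃ 7  8  9 10* 11 12* 13                ┃       
2 │ 3┃14 15 16 17 18 19 20                  ┃       
──┼──┃21 22 23 24* 25 26* 27                ┃       
. │ =┃28 29 30                              ┃       
──┼──┃                                      ┃       
MC│ M┃                                      ┃       
──┴──┃                                      ┃       


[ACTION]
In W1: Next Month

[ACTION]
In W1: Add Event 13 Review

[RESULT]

lator           ┃                                   
─────┏━━━━━━━━━━━━━━━━━━━━━━━━━━━━━━━━━━━━━━┓       
     ┃ CalendarWidget                       ┃       
──┬──┠──────────────────────────────────────┨       
8 │ 9┃              July 2021               ┃       
──┼──┃Mo Tu We Th Fr Sa Su                  ┃       
5 │ 6┃          1  2  3  4                  ┃       
──┼──┃ 5  6  7  8  9 10 11                  ┃       
2 │ 3┃12 13* 14 15 16 17 18                 ┃       
──┼──┃19 20 21 22 23 24 25                  ┃       
. │ =┃26 27 28 29 30 31                     ┃       
──┼──┃                                      ┃       
MC│ M┃                                      ┃       
──┴──┃                                      ┃       


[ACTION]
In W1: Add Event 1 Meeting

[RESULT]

lator           ┃                                   
─────┏━━━━━━━━━━━━━━━━━━━━━━━━━━━━━━━━━━━━━━┓       
     ┃ CalendarWidget                       ┃       
──┬──┠──────────────────────────────────────┨       
8 │ 9┃              July 2021               ┃       
──┼──┃Mo Tu We Th Fr Sa Su                  ┃       
5 │ 6┃          1*  2  3  4                 ┃       
──┼──┃ 5  6  7  8  9 10 11                  ┃       
2 │ 3┃12 13* 14 15 16 17 18                 ┃       
──┼──┃19 20 21 22 23 24 25                  ┃       
. │ =┃26 27 28 29 30 31                     ┃       
──┼──┃                                      ┃       
MC│ M┃                                      ┃       
──┴──┃                                      ┃       


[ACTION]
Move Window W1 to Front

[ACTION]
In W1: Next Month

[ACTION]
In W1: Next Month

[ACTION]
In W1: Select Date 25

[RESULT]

lator           ┃                                   
─────┏━━━━━━━━━━━━━━━━━━━━━━━━━━━━━━━━━━━━━━┓       
     ┃ CalendarWidget                       ┃       
──┬──┠──────────────────────────────────────┨       
8 │ 9┃            September 2021            ┃       
──┼──┃Mo Tu We Th Fr Sa Su                  ┃       
5 │ 6┃       1  2  3  4  5                  ┃       
──┼──┃ 6  7  8  9 10 11 12                  ┃       
2 │ 3┃13 14 15 16 17 18 19                  ┃       
──┼──┃20 21 22 23 24 [25] 26                ┃       
. │ =┃27 28 29 30                           ┃       
──┼──┃                                      ┃       
MC│ M┃                                      ┃       
──┴──┃                                      ┃       


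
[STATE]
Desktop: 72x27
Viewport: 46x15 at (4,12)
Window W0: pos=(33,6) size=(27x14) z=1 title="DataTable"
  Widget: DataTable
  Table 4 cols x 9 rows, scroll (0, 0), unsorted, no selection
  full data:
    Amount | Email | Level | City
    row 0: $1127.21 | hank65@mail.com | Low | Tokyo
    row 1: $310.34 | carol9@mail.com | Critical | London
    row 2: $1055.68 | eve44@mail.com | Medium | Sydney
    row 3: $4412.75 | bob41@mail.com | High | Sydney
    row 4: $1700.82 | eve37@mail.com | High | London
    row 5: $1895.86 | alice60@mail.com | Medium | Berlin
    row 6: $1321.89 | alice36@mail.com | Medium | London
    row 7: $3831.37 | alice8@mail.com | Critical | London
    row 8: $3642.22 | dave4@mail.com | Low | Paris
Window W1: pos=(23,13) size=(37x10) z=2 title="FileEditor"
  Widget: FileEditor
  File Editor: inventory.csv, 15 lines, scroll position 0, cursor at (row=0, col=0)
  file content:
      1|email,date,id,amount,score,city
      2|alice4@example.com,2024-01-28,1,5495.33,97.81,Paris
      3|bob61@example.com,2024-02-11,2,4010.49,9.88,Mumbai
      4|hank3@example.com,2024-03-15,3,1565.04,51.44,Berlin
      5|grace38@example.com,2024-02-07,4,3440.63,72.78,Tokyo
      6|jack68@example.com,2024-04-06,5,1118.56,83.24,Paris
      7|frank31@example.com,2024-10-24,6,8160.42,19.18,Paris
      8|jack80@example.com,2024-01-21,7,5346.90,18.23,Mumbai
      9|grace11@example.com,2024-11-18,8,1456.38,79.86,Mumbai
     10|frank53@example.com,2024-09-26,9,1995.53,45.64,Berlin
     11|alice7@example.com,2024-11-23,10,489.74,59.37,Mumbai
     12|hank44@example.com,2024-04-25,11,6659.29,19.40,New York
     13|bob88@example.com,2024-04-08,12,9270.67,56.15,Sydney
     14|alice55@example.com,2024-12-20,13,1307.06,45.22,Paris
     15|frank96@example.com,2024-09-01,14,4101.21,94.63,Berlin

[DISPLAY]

                             ┃$310.34 │carol9@
                   ┏━━━━━━━━━━━━━━━━━━━━━━━━━━
                   ┃ FileEditor               
                   ┠──────────────────────────
                   ┃█mail,date,id,amount,score
                   ┃alice4@example.com,2024-01
                   ┃bob61@example.com,2024-02-
                   ┃hank3@example.com,2024-03-
                   ┃grace38@example.com,2024-0
                   ┃jack68@example.com,2024-04
                   ┗━━━━━━━━━━━━━━━━━━━━━━━━━━
                                              
                                              
                                              
                                              


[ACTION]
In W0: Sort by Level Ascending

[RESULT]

                             ┃$3831.37│alice8@
                   ┏━━━━━━━━━━━━━━━━━━━━━━━━━━
                   ┃ FileEditor               
                   ┠──────────────────────────
                   ┃█mail,date,id,amount,score
                   ┃alice4@example.com,2024-01
                   ┃bob61@example.com,2024-02-
                   ┃hank3@example.com,2024-03-
                   ┃grace38@example.com,2024-0
                   ┃jack68@example.com,2024-04
                   ┗━━━━━━━━━━━━━━━━━━━━━━━━━━
                                              
                                              
                                              
                                              


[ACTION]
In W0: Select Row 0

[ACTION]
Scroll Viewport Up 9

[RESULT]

                                              
                                              
                                              
                             ┏━━━━━━━━━━━━━━━━
                             ┃ DataTable      
                             ┠────────────────
                             ┃Amount  │Email  
                             ┃────────┼───────
                             ┃>310.34 │carol9@
                             ┃$3831.37│alice8@
                   ┏━━━━━━━━━━━━━━━━━━━━━━━━━━
                   ┃ FileEditor               
                   ┠──────────────────────────
                   ┃█mail,date,id,amount,score
                   ┃alice4@example.com,2024-01


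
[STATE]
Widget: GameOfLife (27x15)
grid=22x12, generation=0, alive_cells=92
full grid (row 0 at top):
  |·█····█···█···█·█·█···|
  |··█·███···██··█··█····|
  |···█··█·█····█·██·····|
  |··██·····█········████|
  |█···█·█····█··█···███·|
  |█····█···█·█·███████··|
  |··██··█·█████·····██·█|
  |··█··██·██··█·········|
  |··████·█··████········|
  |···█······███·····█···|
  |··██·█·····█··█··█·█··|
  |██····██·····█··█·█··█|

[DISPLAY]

Gen: 0                     
·█····█···█···█·█·█···     
··█·███···██··█··█····     
···█··█·█····█·██·····     
··██·····█········████     
█···█·█····█··█···███·     
█····█···█·█·███████··     
··██··█·█████·····██·█     
··█··██·██··█·········     
··████·█··████········     
···█······███·····█···     
··██·█·····█··█··█·█··     
██····██·····█··█·█··█     
                           
                           


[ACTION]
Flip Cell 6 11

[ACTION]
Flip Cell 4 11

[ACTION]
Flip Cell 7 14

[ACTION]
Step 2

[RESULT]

Gen: 2                     
···█·█···█·██·█·█·····     
···█··█·█···██·····█··     
·······█·█·█·······██·     
··█····████··········█     
·█·······███··········     
██·····█████····██··█·     
██····█·█··██·█·█·····     
·█··████··············     
·····█·█··············     
·█················█···     
·█·██·██·········█·█··     
·█···█···········██···     
                           
                           


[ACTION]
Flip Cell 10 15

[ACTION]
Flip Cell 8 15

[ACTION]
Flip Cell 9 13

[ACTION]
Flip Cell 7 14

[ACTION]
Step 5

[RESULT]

Gen: 7                     
·······█··█···········     
·······█··█·██········     
········██·█··········     
·██···················     
·█···········█········     
·██·········███·█·····     
·██·█·······█···█·····     
·····███··············     
··██··██······██······     
·····██···············     
······················     
······················     
                           
                           


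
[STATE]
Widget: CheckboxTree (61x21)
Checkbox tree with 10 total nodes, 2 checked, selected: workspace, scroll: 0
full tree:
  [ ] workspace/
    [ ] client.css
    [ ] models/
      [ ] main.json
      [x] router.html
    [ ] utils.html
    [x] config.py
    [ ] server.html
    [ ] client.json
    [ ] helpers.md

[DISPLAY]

>[-] workspace/                                              
   [ ] client.css                                            
   [-] models/                                               
     [ ] main.json                                           
     [x] router.html                                         
   [ ] utils.html                                            
   [x] config.py                                             
   [ ] server.html                                           
   [ ] client.json                                           
   [ ] helpers.md                                            
                                                             
                                                             
                                                             
                                                             
                                                             
                                                             
                                                             
                                                             
                                                             
                                                             
                                                             


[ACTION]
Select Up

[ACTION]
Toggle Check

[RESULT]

>[x] workspace/                                              
   [x] client.css                                            
   [x] models/                                               
     [x] main.json                                           
     [x] router.html                                         
   [x] utils.html                                            
   [x] config.py                                             
   [x] server.html                                           
   [x] client.json                                           
   [x] helpers.md                                            
                                                             
                                                             
                                                             
                                                             
                                                             
                                                             
                                                             
                                                             
                                                             
                                                             
                                                             


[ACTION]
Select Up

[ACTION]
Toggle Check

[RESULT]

>[ ] workspace/                                              
   [ ] client.css                                            
   [ ] models/                                               
     [ ] main.json                                           
     [ ] router.html                                         
   [ ] utils.html                                            
   [ ] config.py                                             
   [ ] server.html                                           
   [ ] client.json                                           
   [ ] helpers.md                                            
                                                             
                                                             
                                                             
                                                             
                                                             
                                                             
                                                             
                                                             
                                                             
                                                             
                                                             


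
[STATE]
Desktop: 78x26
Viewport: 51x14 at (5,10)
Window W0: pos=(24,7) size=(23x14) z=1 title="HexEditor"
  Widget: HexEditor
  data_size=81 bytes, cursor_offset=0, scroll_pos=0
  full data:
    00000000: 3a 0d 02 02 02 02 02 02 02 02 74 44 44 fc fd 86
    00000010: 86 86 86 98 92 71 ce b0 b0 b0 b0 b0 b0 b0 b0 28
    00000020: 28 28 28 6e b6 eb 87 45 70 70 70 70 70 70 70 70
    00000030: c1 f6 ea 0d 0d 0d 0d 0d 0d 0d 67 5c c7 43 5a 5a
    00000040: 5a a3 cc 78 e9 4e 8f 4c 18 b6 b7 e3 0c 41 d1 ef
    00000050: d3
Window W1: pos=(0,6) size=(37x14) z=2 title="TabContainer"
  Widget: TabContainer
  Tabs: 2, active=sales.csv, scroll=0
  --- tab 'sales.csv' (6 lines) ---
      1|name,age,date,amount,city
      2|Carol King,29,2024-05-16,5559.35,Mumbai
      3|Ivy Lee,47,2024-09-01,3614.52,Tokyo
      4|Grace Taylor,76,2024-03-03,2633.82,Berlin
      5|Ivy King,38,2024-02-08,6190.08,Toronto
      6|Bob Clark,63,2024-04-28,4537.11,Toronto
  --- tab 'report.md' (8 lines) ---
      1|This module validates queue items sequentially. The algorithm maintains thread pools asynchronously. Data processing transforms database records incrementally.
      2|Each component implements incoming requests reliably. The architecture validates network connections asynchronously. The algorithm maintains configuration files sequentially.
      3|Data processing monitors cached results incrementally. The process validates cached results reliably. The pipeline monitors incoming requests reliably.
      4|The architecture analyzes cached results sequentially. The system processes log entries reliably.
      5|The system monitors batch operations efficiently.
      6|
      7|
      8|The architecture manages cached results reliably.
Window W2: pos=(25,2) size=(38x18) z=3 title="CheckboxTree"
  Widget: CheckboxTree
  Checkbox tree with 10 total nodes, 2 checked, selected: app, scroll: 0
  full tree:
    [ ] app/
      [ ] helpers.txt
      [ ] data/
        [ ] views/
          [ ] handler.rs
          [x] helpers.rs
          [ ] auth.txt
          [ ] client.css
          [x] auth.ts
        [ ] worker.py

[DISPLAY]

────────────────────┃       [x] helpers.rs         
,age,date,amount,cit┃       [ ] auth.txt           
l King,29,2024-05-16┃       [ ] client.css         
Lee,47,2024-09-01,36┃       [x] auth.ts            
e Taylor,76,2024-03-┃     [ ] worker.py            
King,38,2024-02-08,6┃                              
Clark,63,2024-04-28,┃                              
                    ┃                              
                    ┃                              
━━━━━━━━━━━━━━━━━━━━┗━━━━━━━━━━━━━━━━━━━━━━━━━━━━━━
                   ┗━━━━━━━━━━━━━━━━━━━━━┛         
                                                   
                                                   
                                                   


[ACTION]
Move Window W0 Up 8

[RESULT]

────────────────────┃       [x] helpers.rs         
,age,date,amount,cit┃       [ ] auth.txt           
l King,29,2024-05-16┃       [ ] client.css         
Lee,47,2024-09-01,36┃       [x] auth.ts            
e Taylor,76,2024-03-┃     [ ] worker.py            
King,38,2024-02-08,6┃                              
Clark,63,2024-04-28,┃                              
                    ┃                              
                    ┃                              
━━━━━━━━━━━━━━━━━━━━┗━━━━━━━━━━━━━━━━━━━━━━━━━━━━━━
                                                   
                                                   
                                                   
                                                   


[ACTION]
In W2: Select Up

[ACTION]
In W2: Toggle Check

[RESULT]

────────────────────┃       [x] helpers.rs         
,age,date,amount,cit┃       [x] auth.txt           
l King,29,2024-05-16┃       [x] client.css         
Lee,47,2024-09-01,36┃       [x] auth.ts            
e Taylor,76,2024-03-┃     [x] worker.py            
King,38,2024-02-08,6┃                              
Clark,63,2024-04-28,┃                              
                    ┃                              
                    ┃                              
━━━━━━━━━━━━━━━━━━━━┗━━━━━━━━━━━━━━━━━━━━━━━━━━━━━━
                                                   
                                                   
                                                   
                                                   


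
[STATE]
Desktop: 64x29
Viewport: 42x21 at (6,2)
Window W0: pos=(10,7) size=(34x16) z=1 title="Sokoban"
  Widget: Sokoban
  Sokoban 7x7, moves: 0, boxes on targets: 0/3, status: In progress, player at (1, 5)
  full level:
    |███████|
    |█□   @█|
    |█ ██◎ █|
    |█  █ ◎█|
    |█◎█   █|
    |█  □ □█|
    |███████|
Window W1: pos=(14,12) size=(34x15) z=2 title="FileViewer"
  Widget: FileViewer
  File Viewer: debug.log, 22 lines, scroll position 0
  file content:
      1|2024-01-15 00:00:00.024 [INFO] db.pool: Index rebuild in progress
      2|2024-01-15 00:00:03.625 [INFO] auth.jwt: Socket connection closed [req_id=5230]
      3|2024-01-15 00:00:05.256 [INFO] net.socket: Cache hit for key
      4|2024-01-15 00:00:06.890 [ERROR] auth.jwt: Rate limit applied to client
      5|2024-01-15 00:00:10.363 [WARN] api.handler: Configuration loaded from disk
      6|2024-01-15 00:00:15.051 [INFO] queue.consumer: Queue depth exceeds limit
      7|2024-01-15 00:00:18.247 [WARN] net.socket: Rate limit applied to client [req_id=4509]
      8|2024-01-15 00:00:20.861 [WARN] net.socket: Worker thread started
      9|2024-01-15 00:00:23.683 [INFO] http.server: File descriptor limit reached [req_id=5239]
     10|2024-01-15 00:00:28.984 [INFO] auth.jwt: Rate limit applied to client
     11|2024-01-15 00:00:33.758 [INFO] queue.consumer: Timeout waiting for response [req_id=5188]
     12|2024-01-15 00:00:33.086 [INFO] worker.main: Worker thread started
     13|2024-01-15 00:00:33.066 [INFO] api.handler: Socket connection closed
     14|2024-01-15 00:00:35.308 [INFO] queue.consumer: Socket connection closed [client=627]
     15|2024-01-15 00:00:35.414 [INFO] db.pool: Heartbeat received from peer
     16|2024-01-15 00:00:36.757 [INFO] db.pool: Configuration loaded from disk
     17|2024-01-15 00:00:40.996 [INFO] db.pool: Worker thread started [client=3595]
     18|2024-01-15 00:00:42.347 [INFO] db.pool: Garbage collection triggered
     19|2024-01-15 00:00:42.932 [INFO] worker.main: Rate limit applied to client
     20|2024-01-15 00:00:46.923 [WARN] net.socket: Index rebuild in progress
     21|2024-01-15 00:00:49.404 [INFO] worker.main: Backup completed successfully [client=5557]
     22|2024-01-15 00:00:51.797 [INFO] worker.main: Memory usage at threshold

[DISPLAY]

                                          
                                          
                                          
                                          
                                          
    ┏━━━━━━━━━━━━━━━━━━━━━━━━━━━━━━━━┓    
    ┃ Sokoban                        ┃    
    ┠────────────────────────────────┨    
    ┃███████                         ┃    
    ┃█□   @█                         ┃    
    ┃█ █┏━━━━━━━━━━━━━━━━━━━━━━━━━━━━━━━━┓
    ┃█  ┃ FileViewer                     ┃
    ┃█◎█┠────────────────────────────────┨
    ┃█  ┃2024-01-15 00:00:00.024 [INFO] ▲┃
    ┃███┃2024-01-15 00:00:03.625 [INFO] █┃
    ┃Mov┃2024-01-15 00:00:05.256 [INFO] ░┃
    ┃   ┃2024-01-15 00:00:06.890 [ERROR]░┃
    ┃   ┃2024-01-15 00:00:10.363 [WARN] ░┃
    ┃   ┃2024-01-15 00:00:15.051 [INFO] ░┃
    ┃   ┃2024-01-15 00:00:18.247 [WARN] ░┃
    ┗━━━┃2024-01-15 00:00:20.861 [WARN] ░┃


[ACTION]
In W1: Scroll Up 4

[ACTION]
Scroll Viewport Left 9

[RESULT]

                                          
                                          
                                          
                                          
                                          
          ┏━━━━━━━━━━━━━━━━━━━━━━━━━━━━━━━
          ┃ Sokoban                       
          ┠───────────────────────────────
          ┃███████                        
          ┃█□   @█                        
          ┃█ █┏━━━━━━━━━━━━━━━━━━━━━━━━━━━
          ┃█  ┃ FileViewer                
          ┃█◎█┠───────────────────────────
          ┃█  ┃2024-01-15 00:00:00.024 [IN
          ┃███┃2024-01-15 00:00:03.625 [IN
          ┃Mov┃2024-01-15 00:00:05.256 [IN
          ┃   ┃2024-01-15 00:00:06.890 [ER
          ┃   ┃2024-01-15 00:00:10.363 [WA
          ┃   ┃2024-01-15 00:00:15.051 [IN
          ┃   ┃2024-01-15 00:00:18.247 [WA
          ┗━━━┃2024-01-15 00:00:20.861 [WA


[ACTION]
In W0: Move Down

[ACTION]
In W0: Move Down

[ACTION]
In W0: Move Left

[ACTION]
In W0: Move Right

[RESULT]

                                          
                                          
                                          
                                          
                                          
          ┏━━━━━━━━━━━━━━━━━━━━━━━━━━━━━━━
          ┃ Sokoban                       
          ┠───────────────────────────────
          ┃███████                        
          ┃█□    █                        
          ┃█ █┏━━━━━━━━━━━━━━━━━━━━━━━━━━━
          ┃█  ┃ FileViewer                
          ┃█◎█┠───────────────────────────
          ┃█  ┃2024-01-15 00:00:00.024 [IN
          ┃███┃2024-01-15 00:00:03.625 [IN
          ┃Mov┃2024-01-15 00:00:05.256 [IN
          ┃   ┃2024-01-15 00:00:06.890 [ER
          ┃   ┃2024-01-15 00:00:10.363 [WA
          ┃   ┃2024-01-15 00:00:15.051 [IN
          ┃   ┃2024-01-15 00:00:18.247 [WA
          ┗━━━┃2024-01-15 00:00:20.861 [WA
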